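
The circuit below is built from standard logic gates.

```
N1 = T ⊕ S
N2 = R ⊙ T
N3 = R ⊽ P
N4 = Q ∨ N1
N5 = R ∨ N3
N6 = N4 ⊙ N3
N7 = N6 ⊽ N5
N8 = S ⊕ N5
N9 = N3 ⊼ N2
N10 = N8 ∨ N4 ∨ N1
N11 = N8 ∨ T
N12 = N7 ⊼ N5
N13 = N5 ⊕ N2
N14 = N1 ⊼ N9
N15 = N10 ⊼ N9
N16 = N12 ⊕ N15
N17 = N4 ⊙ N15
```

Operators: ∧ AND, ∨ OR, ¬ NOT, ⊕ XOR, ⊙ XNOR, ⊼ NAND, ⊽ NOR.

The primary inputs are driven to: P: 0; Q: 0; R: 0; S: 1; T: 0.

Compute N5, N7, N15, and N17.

N1 = T XOR S = 0 XOR 1 = 1
N2 = R XNOR T = 0 XNOR 0 = 1
N3 = R NOR P = 0 NOR 0 = 1
N4 = Q OR N1 = 0 OR 1 = 1
N5 = R OR N3 = 0 OR 1 = 1
N6 = N4 XNOR N3 = 1 XNOR 1 = 1
N7 = N6 NOR N5 = 1 NOR 1 = 0
N8 = S XOR N5 = 1 XOR 1 = 0
N9 = N3 NAND N2 = 1 NAND 1 = 0
N10 = N8 OR N4 OR N1 = 0 OR 1 OR 1 = 1
N15 = N10 NAND N9 = 1 NAND 0 = 1
N17 = N4 XNOR N15 = 1 XNOR 1 = 1

N5 = 1; N7 = 0; N15 = 1; N17 = 1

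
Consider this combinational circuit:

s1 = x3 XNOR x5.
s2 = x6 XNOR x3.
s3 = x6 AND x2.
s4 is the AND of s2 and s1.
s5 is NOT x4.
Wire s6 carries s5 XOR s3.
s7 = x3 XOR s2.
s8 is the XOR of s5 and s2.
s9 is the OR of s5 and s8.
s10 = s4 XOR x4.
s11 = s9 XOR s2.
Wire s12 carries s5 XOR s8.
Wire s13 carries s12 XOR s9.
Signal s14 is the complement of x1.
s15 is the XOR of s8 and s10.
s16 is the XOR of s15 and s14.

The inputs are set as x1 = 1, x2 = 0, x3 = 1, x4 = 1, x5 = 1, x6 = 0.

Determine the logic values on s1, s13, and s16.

s1 = 1  s13 = 0  s16 = 1

s1 = x3 XNOR x5 = 1 XNOR 1 = 1
s2 = x6 XNOR x3 = 0 XNOR 1 = 0
s4 = s2 AND s1 = 0 AND 1 = 0
s5 = NOT x4 = NOT 1 = 0
s8 = s5 XOR s2 = 0 XOR 0 = 0
s9 = s5 OR s8 = 0 OR 0 = 0
s10 = s4 XOR x4 = 0 XOR 1 = 1
s12 = s5 XOR s8 = 0 XOR 0 = 0
s13 = s12 XOR s9 = 0 XOR 0 = 0
s14 = NOT x1 = NOT 1 = 0
s15 = s8 XOR s10 = 0 XOR 1 = 1
s16 = s15 XOR s14 = 1 XOR 0 = 1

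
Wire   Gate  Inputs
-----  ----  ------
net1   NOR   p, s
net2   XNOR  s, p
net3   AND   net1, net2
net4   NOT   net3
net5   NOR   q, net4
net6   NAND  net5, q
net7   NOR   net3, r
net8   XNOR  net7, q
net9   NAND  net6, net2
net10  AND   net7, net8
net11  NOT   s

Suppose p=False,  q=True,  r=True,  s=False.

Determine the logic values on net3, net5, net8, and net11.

net3 = True, net5 = False, net8 = False, net11 = True

net1 = p NOR s = False NOR False = True
net2 = s XNOR p = False XNOR False = True
net3 = net1 AND net2 = True AND True = True
net4 = NOT net3 = NOT True = False
net5 = q NOR net4 = True NOR False = False
net7 = net3 NOR r = True NOR True = False
net8 = net7 XNOR q = False XNOR True = False
net11 = NOT s = NOT False = True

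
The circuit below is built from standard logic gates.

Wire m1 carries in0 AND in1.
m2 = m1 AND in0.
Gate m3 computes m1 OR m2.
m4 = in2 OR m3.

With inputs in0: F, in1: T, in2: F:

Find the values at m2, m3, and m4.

m2 = F; m3 = F; m4 = F

m1 = in0 AND in1 = F AND T = F
m2 = m1 AND in0 = F AND F = F
m3 = m1 OR m2 = F OR F = F
m4 = in2 OR m3 = F OR F = F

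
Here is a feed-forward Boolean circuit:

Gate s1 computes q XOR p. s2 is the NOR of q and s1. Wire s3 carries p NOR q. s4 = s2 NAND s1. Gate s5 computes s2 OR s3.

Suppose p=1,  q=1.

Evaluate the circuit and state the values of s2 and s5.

s1 = q XOR p = 1 XOR 1 = 0
s2 = q NOR s1 = 1 NOR 0 = 0
s3 = p NOR q = 1 NOR 1 = 0
s5 = s2 OR s3 = 0 OR 0 = 0

s2 = 0  s5 = 0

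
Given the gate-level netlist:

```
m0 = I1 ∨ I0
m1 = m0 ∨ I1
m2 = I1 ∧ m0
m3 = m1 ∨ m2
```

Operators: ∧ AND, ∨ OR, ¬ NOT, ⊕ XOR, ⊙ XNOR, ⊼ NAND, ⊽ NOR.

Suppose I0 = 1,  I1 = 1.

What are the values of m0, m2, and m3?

m0 = 1, m2 = 1, m3 = 1

m0 = I1 OR I0 = 1 OR 1 = 1
m1 = m0 OR I1 = 1 OR 1 = 1
m2 = I1 AND m0 = 1 AND 1 = 1
m3 = m1 OR m2 = 1 OR 1 = 1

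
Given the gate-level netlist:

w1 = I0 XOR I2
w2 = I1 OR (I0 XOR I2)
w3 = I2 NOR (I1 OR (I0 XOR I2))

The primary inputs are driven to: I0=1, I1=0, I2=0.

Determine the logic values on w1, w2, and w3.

w1 = 1, w2 = 1, w3 = 0

w1 = 1 XOR 0 = 1
w2 = 0 OR (1 XOR 0) = 1
w3 = 0 NOR (0 OR (1 XOR 0)) = 0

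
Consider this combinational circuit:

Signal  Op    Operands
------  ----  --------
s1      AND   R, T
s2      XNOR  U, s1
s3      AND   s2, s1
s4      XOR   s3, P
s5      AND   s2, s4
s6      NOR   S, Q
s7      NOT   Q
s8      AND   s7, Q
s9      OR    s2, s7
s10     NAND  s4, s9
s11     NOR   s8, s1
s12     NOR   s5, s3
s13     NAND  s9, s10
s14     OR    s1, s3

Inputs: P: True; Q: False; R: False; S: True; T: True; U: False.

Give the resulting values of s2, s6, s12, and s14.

s1 = R AND T = False AND True = False
s2 = U XNOR s1 = False XNOR False = True
s3 = s2 AND s1 = True AND False = False
s4 = s3 XOR P = False XOR True = True
s5 = s2 AND s4 = True AND True = True
s6 = S NOR Q = True NOR False = False
s12 = s5 NOR s3 = True NOR False = False
s14 = s1 OR s3 = False OR False = False

s2 = True, s6 = False, s12 = False, s14 = False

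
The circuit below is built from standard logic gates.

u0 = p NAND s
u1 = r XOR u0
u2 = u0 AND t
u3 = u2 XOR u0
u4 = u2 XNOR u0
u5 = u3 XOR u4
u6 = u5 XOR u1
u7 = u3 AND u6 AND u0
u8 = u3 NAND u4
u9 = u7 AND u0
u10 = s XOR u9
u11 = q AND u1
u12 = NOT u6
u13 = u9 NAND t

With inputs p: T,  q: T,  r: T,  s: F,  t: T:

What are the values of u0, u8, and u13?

u0 = T  u8 = T  u13 = T

u0 = p NAND s = T NAND F = T
u1 = r XOR u0 = T XOR T = F
u2 = u0 AND t = T AND T = T
u3 = u2 XOR u0 = T XOR T = F
u4 = u2 XNOR u0 = T XNOR T = T
u5 = u3 XOR u4 = F XOR T = T
u6 = u5 XOR u1 = T XOR F = T
u7 = u3 AND u6 AND u0 = F AND T AND T = F
u8 = u3 NAND u4 = F NAND T = T
u9 = u7 AND u0 = F AND T = F
u13 = u9 NAND t = F NAND T = T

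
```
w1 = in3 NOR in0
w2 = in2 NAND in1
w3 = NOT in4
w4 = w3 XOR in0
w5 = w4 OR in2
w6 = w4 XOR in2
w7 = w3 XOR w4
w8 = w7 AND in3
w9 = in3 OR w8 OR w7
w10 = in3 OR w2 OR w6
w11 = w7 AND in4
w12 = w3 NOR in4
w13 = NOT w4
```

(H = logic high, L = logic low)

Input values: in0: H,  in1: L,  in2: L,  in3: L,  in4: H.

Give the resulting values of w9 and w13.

w9 = H; w13 = L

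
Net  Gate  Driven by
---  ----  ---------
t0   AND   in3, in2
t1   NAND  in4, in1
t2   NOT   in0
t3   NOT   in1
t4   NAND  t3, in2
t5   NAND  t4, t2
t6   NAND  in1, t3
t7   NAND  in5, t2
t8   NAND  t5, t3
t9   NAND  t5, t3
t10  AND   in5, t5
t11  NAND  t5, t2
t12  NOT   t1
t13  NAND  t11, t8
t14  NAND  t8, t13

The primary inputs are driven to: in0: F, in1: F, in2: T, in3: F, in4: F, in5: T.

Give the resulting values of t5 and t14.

t2 = NOT in0 = NOT F = T
t3 = NOT in1 = NOT F = T
t4 = t3 NAND in2 = T NAND T = F
t5 = t4 NAND t2 = F NAND T = T
t8 = t5 NAND t3 = T NAND T = F
t11 = t5 NAND t2 = T NAND T = F
t13 = t11 NAND t8 = F NAND F = T
t14 = t8 NAND t13 = F NAND T = T

t5 = T  t14 = T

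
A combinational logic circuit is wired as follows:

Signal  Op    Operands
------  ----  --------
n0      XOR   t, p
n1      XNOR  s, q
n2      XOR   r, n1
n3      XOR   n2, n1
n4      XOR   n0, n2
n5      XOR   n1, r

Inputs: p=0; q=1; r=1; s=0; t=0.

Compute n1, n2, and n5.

n1 = 0; n2 = 1; n5 = 1

n1 = s XNOR q = 0 XNOR 1 = 0
n2 = r XOR n1 = 1 XOR 0 = 1
n5 = n1 XOR r = 0 XOR 1 = 1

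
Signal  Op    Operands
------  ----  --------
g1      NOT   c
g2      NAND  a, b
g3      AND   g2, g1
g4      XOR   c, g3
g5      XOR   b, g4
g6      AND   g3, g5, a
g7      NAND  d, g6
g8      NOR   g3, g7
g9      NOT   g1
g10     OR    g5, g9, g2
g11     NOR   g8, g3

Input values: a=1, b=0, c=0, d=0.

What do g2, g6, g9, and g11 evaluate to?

g2 = 1; g6 = 1; g9 = 0; g11 = 0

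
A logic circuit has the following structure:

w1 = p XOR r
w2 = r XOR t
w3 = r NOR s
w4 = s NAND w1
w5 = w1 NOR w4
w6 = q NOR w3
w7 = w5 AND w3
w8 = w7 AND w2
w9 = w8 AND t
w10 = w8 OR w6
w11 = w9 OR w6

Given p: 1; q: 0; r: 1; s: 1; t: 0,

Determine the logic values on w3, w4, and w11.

w3 = 0  w4 = 1  w11 = 1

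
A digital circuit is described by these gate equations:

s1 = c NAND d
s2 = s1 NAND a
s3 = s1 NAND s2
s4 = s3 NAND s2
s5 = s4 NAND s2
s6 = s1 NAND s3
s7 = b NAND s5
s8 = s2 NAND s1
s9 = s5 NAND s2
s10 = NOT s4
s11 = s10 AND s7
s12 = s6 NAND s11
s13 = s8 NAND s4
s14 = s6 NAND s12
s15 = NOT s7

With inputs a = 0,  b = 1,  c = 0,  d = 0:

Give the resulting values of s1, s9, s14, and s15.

s1 = 1  s9 = 1  s14 = 0  s15 = 0

s1 = c NAND d = 0 NAND 0 = 1
s2 = s1 NAND a = 1 NAND 0 = 1
s3 = s1 NAND s2 = 1 NAND 1 = 0
s4 = s3 NAND s2 = 0 NAND 1 = 1
s5 = s4 NAND s2 = 1 NAND 1 = 0
s6 = s1 NAND s3 = 1 NAND 0 = 1
s7 = b NAND s5 = 1 NAND 0 = 1
s9 = s5 NAND s2 = 0 NAND 1 = 1
s10 = NOT s4 = NOT 1 = 0
s11 = s10 AND s7 = 0 AND 1 = 0
s12 = s6 NAND s11 = 1 NAND 0 = 1
s14 = s6 NAND s12 = 1 NAND 1 = 0
s15 = NOT s7 = NOT 1 = 0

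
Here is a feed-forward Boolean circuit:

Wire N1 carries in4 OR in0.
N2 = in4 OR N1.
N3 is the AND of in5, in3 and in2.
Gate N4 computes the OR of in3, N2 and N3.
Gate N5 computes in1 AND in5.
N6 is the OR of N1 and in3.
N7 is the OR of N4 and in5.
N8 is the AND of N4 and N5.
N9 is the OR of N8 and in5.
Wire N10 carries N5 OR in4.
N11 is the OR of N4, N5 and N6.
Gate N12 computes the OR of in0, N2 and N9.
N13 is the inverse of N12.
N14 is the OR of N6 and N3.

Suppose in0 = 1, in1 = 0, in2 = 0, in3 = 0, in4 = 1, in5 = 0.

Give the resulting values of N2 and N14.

N2 = 1, N14 = 1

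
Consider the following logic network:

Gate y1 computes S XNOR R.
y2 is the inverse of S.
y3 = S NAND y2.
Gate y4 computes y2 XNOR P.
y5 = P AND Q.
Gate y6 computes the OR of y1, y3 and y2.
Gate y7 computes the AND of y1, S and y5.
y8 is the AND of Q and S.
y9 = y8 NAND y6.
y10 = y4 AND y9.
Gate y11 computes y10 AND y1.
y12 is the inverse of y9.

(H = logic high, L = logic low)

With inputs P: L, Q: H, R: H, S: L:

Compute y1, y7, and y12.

y1 = S XNOR R = L XNOR H = L
y2 = NOT S = NOT L = H
y3 = S NAND y2 = L NAND H = H
y5 = P AND Q = L AND H = L
y6 = y1 OR y3 OR y2 = L OR H OR H = H
y7 = y1 AND S AND y5 = L AND L AND L = L
y8 = Q AND S = H AND L = L
y9 = y8 NAND y6 = L NAND H = H
y12 = NOT y9 = NOT H = L

y1 = L, y7 = L, y12 = L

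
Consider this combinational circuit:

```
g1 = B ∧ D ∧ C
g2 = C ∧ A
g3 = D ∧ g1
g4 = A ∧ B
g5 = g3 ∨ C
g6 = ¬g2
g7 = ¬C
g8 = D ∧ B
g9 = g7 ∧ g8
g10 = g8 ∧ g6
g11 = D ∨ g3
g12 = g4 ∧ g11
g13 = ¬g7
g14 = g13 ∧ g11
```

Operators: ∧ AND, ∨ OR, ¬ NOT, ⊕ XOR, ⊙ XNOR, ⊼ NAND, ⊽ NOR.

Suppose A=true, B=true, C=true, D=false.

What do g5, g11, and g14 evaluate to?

g5 = true  g11 = false  g14 = false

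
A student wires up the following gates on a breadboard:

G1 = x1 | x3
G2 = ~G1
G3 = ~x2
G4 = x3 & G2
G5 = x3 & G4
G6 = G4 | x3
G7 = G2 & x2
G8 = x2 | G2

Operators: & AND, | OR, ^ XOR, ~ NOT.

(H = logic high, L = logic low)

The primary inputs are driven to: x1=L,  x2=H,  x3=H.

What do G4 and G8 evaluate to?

G4 = L  G8 = H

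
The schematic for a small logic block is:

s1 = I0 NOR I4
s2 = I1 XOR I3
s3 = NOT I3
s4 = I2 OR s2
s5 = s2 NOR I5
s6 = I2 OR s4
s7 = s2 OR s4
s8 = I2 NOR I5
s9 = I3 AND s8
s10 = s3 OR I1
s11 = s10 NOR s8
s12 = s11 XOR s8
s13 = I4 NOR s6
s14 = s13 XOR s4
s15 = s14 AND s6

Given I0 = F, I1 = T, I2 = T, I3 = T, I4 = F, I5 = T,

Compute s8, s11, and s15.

s8 = F  s11 = F  s15 = T

s2 = I1 XOR I3 = T XOR T = F
s3 = NOT I3 = NOT T = F
s4 = I2 OR s2 = T OR F = T
s6 = I2 OR s4 = T OR T = T
s8 = I2 NOR I5 = T NOR T = F
s10 = s3 OR I1 = F OR T = T
s11 = s10 NOR s8 = T NOR F = F
s13 = I4 NOR s6 = F NOR T = F
s14 = s13 XOR s4 = F XOR T = T
s15 = s14 AND s6 = T AND T = T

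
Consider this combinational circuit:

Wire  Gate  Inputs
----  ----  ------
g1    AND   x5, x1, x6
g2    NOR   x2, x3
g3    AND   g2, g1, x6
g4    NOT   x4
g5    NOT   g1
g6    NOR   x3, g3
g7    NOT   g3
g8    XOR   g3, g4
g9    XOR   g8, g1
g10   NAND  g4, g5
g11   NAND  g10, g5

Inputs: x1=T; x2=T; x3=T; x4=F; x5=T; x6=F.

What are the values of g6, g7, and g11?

g1 = x5 AND x1 AND x6 = T AND T AND F = F
g2 = x2 NOR x3 = T NOR T = F
g3 = g2 AND g1 AND x6 = F AND F AND F = F
g4 = NOT x4 = NOT F = T
g5 = NOT g1 = NOT F = T
g6 = x3 NOR g3 = T NOR F = F
g7 = NOT g3 = NOT F = T
g10 = g4 NAND g5 = T NAND T = F
g11 = g10 NAND g5 = F NAND T = T

g6 = F; g7 = T; g11 = T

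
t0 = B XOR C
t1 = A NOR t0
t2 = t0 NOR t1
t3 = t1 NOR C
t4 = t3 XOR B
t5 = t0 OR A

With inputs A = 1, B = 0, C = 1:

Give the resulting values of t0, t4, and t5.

t0 = 1, t4 = 0, t5 = 1

t0 = B XOR C = 0 XOR 1 = 1
t1 = A NOR t0 = 1 NOR 1 = 0
t3 = t1 NOR C = 0 NOR 1 = 0
t4 = t3 XOR B = 0 XOR 0 = 0
t5 = t0 OR A = 1 OR 1 = 1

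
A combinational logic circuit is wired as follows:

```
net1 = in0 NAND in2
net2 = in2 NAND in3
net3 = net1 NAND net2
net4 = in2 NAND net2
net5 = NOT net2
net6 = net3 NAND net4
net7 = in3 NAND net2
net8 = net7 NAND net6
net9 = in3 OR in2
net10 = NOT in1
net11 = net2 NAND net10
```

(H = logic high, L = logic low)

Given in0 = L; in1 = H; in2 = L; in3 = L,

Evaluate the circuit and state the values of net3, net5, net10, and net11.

net3 = L, net5 = L, net10 = L, net11 = H

net1 = in0 NAND in2 = L NAND L = H
net2 = in2 NAND in3 = L NAND L = H
net3 = net1 NAND net2 = H NAND H = L
net5 = NOT net2 = NOT H = L
net10 = NOT in1 = NOT H = L
net11 = net2 NAND net10 = H NAND L = H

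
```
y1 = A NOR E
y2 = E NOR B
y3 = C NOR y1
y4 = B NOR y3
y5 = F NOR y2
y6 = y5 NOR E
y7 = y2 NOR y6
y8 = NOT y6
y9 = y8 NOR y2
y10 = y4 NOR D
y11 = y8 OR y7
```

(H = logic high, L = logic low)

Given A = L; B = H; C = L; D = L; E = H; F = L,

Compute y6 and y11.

y6 = L  y11 = H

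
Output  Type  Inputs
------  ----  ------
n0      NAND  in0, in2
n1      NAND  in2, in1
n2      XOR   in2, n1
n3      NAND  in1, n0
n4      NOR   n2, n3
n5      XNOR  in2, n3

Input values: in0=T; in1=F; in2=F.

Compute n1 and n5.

n0 = in0 NAND in2 = T NAND F = T
n1 = in2 NAND in1 = F NAND F = T
n3 = in1 NAND n0 = F NAND T = T
n5 = in2 XNOR n3 = F XNOR T = F

n1 = T, n5 = F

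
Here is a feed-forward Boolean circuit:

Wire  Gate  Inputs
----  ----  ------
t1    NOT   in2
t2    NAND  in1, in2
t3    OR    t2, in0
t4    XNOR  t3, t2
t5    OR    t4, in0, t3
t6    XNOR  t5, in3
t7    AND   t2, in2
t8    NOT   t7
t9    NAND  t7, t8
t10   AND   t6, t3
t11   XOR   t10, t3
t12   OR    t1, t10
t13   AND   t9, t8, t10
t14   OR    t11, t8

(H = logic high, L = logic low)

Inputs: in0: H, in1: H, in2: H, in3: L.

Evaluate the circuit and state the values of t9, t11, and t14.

t2 = in1 NAND in2 = H NAND H = L
t3 = t2 OR in0 = L OR H = H
t4 = t3 XNOR t2 = H XNOR L = L
t5 = t4 OR in0 OR t3 = L OR H OR H = H
t6 = t5 XNOR in3 = H XNOR L = L
t7 = t2 AND in2 = L AND H = L
t8 = NOT t7 = NOT L = H
t9 = t7 NAND t8 = L NAND H = H
t10 = t6 AND t3 = L AND H = L
t11 = t10 XOR t3 = L XOR H = H
t14 = t11 OR t8 = H OR H = H

t9 = H  t11 = H  t14 = H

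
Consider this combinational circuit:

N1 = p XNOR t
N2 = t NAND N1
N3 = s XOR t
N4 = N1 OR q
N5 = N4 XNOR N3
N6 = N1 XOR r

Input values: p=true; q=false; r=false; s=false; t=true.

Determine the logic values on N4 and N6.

N4 = true  N6 = true

N1 = p XNOR t = true XNOR true = true
N4 = N1 OR q = true OR false = true
N6 = N1 XOR r = true XOR false = true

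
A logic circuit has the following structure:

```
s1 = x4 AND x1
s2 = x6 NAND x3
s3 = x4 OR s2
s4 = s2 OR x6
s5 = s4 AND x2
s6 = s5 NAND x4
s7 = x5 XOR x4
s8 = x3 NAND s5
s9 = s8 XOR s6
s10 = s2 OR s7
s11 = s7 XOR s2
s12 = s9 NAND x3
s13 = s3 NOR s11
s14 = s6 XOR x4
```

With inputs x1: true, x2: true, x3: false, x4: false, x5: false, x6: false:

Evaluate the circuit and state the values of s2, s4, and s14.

s2 = true  s4 = true  s14 = true

s2 = x6 NAND x3 = false NAND false = true
s4 = s2 OR x6 = true OR false = true
s5 = s4 AND x2 = true AND true = true
s6 = s5 NAND x4 = true NAND false = true
s14 = s6 XOR x4 = true XOR false = true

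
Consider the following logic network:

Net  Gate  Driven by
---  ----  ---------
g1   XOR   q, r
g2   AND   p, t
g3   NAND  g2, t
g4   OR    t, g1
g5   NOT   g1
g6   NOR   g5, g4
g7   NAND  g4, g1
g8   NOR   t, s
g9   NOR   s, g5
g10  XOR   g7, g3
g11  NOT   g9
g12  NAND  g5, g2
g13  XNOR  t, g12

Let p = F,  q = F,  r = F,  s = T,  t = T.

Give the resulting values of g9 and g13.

g9 = F  g13 = T

g1 = q XOR r = F XOR F = F
g2 = p AND t = F AND T = F
g5 = NOT g1 = NOT F = T
g9 = s NOR g5 = T NOR T = F
g12 = g5 NAND g2 = T NAND F = T
g13 = t XNOR g12 = T XNOR T = T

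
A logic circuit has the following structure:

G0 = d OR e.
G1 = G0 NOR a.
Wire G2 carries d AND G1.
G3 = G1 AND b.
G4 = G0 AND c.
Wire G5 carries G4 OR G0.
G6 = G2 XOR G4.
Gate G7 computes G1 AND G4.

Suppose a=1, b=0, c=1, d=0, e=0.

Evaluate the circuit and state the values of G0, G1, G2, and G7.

G0 = d OR e = 0 OR 0 = 0
G1 = G0 NOR a = 0 NOR 1 = 0
G2 = d AND G1 = 0 AND 0 = 0
G4 = G0 AND c = 0 AND 1 = 0
G7 = G1 AND G4 = 0 AND 0 = 0

G0 = 0; G1 = 0; G2 = 0; G7 = 0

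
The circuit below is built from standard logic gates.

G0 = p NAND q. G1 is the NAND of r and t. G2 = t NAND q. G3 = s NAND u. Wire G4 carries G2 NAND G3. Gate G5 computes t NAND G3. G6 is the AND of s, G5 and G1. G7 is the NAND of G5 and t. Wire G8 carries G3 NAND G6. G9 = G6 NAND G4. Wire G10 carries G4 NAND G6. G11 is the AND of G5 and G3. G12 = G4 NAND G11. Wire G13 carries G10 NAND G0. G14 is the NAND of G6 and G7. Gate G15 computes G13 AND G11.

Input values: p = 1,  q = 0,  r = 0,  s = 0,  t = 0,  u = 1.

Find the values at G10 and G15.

G0 = p NAND q = 1 NAND 0 = 1
G1 = r NAND t = 0 NAND 0 = 1
G2 = t NAND q = 0 NAND 0 = 1
G3 = s NAND u = 0 NAND 1 = 1
G4 = G2 NAND G3 = 1 NAND 1 = 0
G5 = t NAND G3 = 0 NAND 1 = 1
G6 = s AND G5 AND G1 = 0 AND 1 AND 1 = 0
G10 = G4 NAND G6 = 0 NAND 0 = 1
G11 = G5 AND G3 = 1 AND 1 = 1
G13 = G10 NAND G0 = 1 NAND 1 = 0
G15 = G13 AND G11 = 0 AND 1 = 0

G10 = 1; G15 = 0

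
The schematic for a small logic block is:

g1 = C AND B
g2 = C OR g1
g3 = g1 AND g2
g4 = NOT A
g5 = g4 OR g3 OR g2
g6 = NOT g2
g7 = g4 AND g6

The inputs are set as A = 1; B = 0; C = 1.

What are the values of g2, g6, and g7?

g2 = 1  g6 = 0  g7 = 0

g1 = C AND B = 1 AND 0 = 0
g2 = C OR g1 = 1 OR 0 = 1
g4 = NOT A = NOT 1 = 0
g6 = NOT g2 = NOT 1 = 0
g7 = g4 AND g6 = 0 AND 0 = 0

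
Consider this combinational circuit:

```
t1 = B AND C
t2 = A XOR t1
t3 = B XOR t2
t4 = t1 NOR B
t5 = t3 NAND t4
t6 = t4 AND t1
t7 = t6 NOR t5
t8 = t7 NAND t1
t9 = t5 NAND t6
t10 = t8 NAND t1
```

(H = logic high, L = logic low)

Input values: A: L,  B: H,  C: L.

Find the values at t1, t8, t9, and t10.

t1 = L, t8 = H, t9 = H, t10 = H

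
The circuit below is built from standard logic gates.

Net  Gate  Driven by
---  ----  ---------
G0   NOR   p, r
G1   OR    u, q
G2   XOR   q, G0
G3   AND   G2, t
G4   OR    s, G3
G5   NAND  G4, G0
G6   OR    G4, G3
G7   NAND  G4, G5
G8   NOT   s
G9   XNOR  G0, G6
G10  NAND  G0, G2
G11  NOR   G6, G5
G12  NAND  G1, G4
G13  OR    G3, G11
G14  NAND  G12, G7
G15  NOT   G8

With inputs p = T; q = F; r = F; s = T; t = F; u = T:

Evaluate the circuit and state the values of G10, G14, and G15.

G10 = T  G14 = T  G15 = T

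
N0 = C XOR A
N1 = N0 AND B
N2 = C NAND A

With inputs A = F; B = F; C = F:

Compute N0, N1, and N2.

N0 = F; N1 = F; N2 = T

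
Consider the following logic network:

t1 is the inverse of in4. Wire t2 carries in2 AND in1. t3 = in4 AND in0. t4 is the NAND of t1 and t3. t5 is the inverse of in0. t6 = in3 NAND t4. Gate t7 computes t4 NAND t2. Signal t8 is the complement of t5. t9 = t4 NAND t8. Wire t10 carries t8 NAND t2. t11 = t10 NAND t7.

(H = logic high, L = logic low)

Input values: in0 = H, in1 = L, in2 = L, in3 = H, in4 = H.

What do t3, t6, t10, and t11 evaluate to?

t1 = NOT in4 = NOT H = L
t2 = in2 AND in1 = L AND L = L
t3 = in4 AND in0 = H AND H = H
t4 = t1 NAND t3 = L NAND H = H
t5 = NOT in0 = NOT H = L
t6 = in3 NAND t4 = H NAND H = L
t7 = t4 NAND t2 = H NAND L = H
t8 = NOT t5 = NOT L = H
t10 = t8 NAND t2 = H NAND L = H
t11 = t10 NAND t7 = H NAND H = L

t3 = H  t6 = L  t10 = H  t11 = L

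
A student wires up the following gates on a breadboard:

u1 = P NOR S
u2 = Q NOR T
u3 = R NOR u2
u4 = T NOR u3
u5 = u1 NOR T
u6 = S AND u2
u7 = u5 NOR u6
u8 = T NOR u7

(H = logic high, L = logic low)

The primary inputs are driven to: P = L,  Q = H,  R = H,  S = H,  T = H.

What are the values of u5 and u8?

u5 = L; u8 = L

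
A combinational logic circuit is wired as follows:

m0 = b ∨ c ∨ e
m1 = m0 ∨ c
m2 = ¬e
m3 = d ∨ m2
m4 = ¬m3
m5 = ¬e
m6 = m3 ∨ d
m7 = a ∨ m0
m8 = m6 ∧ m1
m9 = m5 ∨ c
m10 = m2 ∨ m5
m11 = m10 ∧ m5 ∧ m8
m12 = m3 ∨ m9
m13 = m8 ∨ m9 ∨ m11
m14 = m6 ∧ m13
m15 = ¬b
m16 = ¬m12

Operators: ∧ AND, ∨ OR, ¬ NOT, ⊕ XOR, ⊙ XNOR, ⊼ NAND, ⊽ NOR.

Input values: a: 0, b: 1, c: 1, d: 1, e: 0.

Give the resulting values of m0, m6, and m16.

m0 = 1; m6 = 1; m16 = 0

m0 = b OR c OR e = 1 OR 1 OR 0 = 1
m2 = NOT e = NOT 0 = 1
m3 = d OR m2 = 1 OR 1 = 1
m5 = NOT e = NOT 0 = 1
m6 = m3 OR d = 1 OR 1 = 1
m9 = m5 OR c = 1 OR 1 = 1
m12 = m3 OR m9 = 1 OR 1 = 1
m16 = NOT m12 = NOT 1 = 0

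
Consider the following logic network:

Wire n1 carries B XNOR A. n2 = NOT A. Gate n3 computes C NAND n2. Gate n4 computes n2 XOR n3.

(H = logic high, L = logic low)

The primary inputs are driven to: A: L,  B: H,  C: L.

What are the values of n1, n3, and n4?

n1 = B XNOR A = H XNOR L = L
n2 = NOT A = NOT L = H
n3 = C NAND n2 = L NAND H = H
n4 = n2 XOR n3 = H XOR H = L

n1 = L  n3 = H  n4 = L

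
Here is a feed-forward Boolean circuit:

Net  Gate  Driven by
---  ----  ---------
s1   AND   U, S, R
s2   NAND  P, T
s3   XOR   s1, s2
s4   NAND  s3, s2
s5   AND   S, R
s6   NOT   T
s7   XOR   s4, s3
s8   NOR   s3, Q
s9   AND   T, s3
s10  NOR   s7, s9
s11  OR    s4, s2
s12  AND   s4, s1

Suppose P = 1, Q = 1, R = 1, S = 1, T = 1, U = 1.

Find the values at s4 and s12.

s1 = U AND S AND R = 1 AND 1 AND 1 = 1
s2 = P NAND T = 1 NAND 1 = 0
s3 = s1 XOR s2 = 1 XOR 0 = 1
s4 = s3 NAND s2 = 1 NAND 0 = 1
s12 = s4 AND s1 = 1 AND 1 = 1

s4 = 1  s12 = 1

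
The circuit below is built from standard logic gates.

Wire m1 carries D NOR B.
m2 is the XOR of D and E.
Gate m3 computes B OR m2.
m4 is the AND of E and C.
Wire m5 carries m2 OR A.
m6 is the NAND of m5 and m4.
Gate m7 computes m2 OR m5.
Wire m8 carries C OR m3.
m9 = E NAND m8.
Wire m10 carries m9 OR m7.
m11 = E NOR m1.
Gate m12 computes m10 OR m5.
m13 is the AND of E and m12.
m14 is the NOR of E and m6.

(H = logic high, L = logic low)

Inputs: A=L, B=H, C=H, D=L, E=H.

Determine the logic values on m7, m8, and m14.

m7 = H; m8 = H; m14 = L

m2 = D XOR E = L XOR H = H
m3 = B OR m2 = H OR H = H
m4 = E AND C = H AND H = H
m5 = m2 OR A = H OR L = H
m6 = m5 NAND m4 = H NAND H = L
m7 = m2 OR m5 = H OR H = H
m8 = C OR m3 = H OR H = H
m14 = E NOR m6 = H NOR L = L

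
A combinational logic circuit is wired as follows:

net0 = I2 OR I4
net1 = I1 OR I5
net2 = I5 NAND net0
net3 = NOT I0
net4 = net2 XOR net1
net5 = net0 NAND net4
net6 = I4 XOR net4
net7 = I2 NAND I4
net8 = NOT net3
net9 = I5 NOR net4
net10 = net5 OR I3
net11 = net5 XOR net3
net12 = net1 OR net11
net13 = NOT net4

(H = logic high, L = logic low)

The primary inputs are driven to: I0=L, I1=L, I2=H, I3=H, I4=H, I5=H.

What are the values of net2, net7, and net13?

net2 = L, net7 = L, net13 = L

net0 = I2 OR I4 = H OR H = H
net1 = I1 OR I5 = L OR H = H
net2 = I5 NAND net0 = H NAND H = L
net4 = net2 XOR net1 = L XOR H = H
net7 = I2 NAND I4 = H NAND H = L
net13 = NOT net4 = NOT H = L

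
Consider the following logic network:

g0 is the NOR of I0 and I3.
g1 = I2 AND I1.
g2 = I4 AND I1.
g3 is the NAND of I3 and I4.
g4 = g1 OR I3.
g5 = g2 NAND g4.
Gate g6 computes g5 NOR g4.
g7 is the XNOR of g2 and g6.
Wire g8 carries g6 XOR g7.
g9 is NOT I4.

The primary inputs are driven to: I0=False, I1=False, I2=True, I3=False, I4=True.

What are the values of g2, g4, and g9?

g1 = I2 AND I1 = True AND False = False
g2 = I4 AND I1 = True AND False = False
g4 = g1 OR I3 = False OR False = False
g9 = NOT I4 = NOT True = False

g2 = False, g4 = False, g9 = False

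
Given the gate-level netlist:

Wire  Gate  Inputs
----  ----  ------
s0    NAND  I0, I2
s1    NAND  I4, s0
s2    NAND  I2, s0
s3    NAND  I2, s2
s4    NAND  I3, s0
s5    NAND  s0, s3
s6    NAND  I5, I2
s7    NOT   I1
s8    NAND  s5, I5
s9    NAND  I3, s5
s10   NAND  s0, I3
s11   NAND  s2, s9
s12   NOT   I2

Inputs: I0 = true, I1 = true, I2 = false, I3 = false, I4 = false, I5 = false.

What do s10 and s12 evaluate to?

s10 = true  s12 = true

s0 = I0 NAND I2 = true NAND false = true
s10 = s0 NAND I3 = true NAND false = true
s12 = NOT I2 = NOT false = true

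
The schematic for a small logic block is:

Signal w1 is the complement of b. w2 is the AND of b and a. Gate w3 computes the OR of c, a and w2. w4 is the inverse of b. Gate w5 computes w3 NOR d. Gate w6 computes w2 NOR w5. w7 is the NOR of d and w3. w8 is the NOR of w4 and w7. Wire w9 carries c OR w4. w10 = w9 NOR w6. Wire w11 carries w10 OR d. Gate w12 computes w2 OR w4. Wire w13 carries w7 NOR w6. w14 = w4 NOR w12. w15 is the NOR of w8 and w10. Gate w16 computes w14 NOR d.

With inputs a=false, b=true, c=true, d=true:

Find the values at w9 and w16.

w2 = b AND a = true AND false = false
w4 = NOT b = NOT true = false
w9 = c OR w4 = true OR false = true
w12 = w2 OR w4 = false OR false = false
w14 = w4 NOR w12 = false NOR false = true
w16 = w14 NOR d = true NOR true = false

w9 = true, w16 = false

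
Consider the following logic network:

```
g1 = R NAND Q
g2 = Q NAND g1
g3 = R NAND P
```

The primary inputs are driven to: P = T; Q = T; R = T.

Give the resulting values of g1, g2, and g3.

g1 = F  g2 = T  g3 = F

g1 = R NAND Q = T NAND T = F
g2 = Q NAND g1 = T NAND F = T
g3 = R NAND P = T NAND T = F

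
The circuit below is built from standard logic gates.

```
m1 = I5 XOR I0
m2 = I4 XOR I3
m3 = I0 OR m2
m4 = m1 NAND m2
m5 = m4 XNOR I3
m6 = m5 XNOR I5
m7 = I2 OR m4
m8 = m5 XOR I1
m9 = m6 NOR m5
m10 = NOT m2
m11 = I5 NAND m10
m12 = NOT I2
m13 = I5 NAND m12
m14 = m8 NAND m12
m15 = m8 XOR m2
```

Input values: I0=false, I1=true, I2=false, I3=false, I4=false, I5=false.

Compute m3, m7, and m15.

m1 = I5 XOR I0 = false XOR false = false
m2 = I4 XOR I3 = false XOR false = false
m3 = I0 OR m2 = false OR false = false
m4 = m1 NAND m2 = false NAND false = true
m5 = m4 XNOR I3 = true XNOR false = false
m7 = I2 OR m4 = false OR true = true
m8 = m5 XOR I1 = false XOR true = true
m15 = m8 XOR m2 = true XOR false = true

m3 = false, m7 = true, m15 = true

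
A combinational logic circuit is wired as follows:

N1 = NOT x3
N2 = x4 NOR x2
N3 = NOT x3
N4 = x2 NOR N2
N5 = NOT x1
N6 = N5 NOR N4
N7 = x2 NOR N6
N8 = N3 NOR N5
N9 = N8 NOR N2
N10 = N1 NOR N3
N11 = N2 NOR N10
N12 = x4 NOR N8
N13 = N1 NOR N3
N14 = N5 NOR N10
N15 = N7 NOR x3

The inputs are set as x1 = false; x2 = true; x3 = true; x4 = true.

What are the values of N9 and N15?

N9 = true, N15 = false

N2 = x4 NOR x2 = true NOR true = false
N3 = NOT x3 = NOT true = false
N4 = x2 NOR N2 = true NOR false = false
N5 = NOT x1 = NOT false = true
N6 = N5 NOR N4 = true NOR false = false
N7 = x2 NOR N6 = true NOR false = false
N8 = N3 NOR N5 = false NOR true = false
N9 = N8 NOR N2 = false NOR false = true
N15 = N7 NOR x3 = false NOR true = false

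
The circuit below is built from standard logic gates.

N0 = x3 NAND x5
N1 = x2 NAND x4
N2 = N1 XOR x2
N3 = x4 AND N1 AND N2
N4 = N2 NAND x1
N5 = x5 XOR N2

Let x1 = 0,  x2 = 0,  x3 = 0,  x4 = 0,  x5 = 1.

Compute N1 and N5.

N1 = x2 NAND x4 = 0 NAND 0 = 1
N2 = N1 XOR x2 = 1 XOR 0 = 1
N5 = x5 XOR N2 = 1 XOR 1 = 0

N1 = 1, N5 = 0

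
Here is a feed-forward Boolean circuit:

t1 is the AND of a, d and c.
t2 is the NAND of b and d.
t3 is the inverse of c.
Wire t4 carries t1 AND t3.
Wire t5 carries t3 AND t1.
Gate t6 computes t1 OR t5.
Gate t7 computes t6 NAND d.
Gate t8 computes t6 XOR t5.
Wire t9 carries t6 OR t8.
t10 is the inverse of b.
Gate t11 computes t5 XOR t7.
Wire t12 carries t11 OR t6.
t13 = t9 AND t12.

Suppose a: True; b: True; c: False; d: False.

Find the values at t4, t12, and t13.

t4 = False, t12 = True, t13 = False

t1 = a AND d AND c = True AND False AND False = False
t3 = NOT c = NOT False = True
t4 = t1 AND t3 = False AND True = False
t5 = t3 AND t1 = True AND False = False
t6 = t1 OR t5 = False OR False = False
t7 = t6 NAND d = False NAND False = True
t8 = t6 XOR t5 = False XOR False = False
t9 = t6 OR t8 = False OR False = False
t11 = t5 XOR t7 = False XOR True = True
t12 = t11 OR t6 = True OR False = True
t13 = t9 AND t12 = False AND True = False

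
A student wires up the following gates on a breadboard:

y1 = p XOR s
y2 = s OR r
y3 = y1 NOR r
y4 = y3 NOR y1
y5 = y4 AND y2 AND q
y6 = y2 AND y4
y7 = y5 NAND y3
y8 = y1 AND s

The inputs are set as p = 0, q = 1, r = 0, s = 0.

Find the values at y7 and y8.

y7 = 1  y8 = 0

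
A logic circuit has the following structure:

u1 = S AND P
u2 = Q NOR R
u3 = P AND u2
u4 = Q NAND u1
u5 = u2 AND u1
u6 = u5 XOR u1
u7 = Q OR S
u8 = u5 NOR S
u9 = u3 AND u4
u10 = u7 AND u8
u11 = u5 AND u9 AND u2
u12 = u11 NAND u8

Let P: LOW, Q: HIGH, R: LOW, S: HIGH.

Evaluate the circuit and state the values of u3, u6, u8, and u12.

u3 = LOW  u6 = LOW  u8 = LOW  u12 = HIGH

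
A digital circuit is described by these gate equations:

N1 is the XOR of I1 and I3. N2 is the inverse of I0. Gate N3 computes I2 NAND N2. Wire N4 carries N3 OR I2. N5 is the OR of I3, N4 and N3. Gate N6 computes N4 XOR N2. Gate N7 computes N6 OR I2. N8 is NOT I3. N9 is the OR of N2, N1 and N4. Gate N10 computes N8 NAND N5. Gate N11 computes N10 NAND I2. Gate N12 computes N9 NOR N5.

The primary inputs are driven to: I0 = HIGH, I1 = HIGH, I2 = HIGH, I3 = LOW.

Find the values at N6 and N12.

N1 = I1 XOR I3 = HIGH XOR LOW = HIGH
N2 = NOT I0 = NOT HIGH = LOW
N3 = I2 NAND N2 = HIGH NAND LOW = HIGH
N4 = N3 OR I2 = HIGH OR HIGH = HIGH
N5 = I3 OR N4 OR N3 = LOW OR HIGH OR HIGH = HIGH
N6 = N4 XOR N2 = HIGH XOR LOW = HIGH
N9 = N2 OR N1 OR N4 = LOW OR HIGH OR HIGH = HIGH
N12 = N9 NOR N5 = HIGH NOR HIGH = LOW

N6 = HIGH, N12 = LOW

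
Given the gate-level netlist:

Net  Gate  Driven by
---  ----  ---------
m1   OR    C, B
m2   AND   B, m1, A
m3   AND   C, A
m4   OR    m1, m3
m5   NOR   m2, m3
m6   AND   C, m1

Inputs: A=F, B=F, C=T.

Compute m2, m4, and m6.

m2 = F; m4 = T; m6 = T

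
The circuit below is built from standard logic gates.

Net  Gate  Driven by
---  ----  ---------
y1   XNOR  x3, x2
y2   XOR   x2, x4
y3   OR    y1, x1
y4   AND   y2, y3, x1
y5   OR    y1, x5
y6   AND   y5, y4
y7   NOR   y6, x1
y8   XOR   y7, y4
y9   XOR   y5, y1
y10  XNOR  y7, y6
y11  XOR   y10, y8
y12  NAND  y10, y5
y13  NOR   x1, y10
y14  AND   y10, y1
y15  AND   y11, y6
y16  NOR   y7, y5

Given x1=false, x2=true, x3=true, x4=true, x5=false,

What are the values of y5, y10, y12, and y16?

y5 = true, y10 = false, y12 = true, y16 = false

y1 = x3 XNOR x2 = true XNOR true = true
y2 = x2 XOR x4 = true XOR true = false
y3 = y1 OR x1 = true OR false = true
y4 = y2 AND y3 AND x1 = false AND true AND false = false
y5 = y1 OR x5 = true OR false = true
y6 = y5 AND y4 = true AND false = false
y7 = y6 NOR x1 = false NOR false = true
y10 = y7 XNOR y6 = true XNOR false = false
y12 = y10 NAND y5 = false NAND true = true
y16 = y7 NOR y5 = true NOR true = false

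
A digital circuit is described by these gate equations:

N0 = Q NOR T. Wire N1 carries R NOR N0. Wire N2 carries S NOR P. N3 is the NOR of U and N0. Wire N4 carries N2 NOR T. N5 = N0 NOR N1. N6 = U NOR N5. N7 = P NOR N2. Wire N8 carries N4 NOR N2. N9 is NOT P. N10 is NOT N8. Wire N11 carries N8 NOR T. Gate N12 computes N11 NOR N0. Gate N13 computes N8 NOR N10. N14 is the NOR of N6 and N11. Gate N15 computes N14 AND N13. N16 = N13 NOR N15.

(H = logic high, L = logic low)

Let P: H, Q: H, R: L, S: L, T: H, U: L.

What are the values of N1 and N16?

N1 = H, N16 = H

N0 = Q NOR T = H NOR H = L
N1 = R NOR N0 = L NOR L = H
N2 = S NOR P = L NOR H = L
N4 = N2 NOR T = L NOR H = L
N5 = N0 NOR N1 = L NOR H = L
N6 = U NOR N5 = L NOR L = H
N8 = N4 NOR N2 = L NOR L = H
N10 = NOT N8 = NOT H = L
N11 = N8 NOR T = H NOR H = L
N13 = N8 NOR N10 = H NOR L = L
N14 = N6 NOR N11 = H NOR L = L
N15 = N14 AND N13 = L AND L = L
N16 = N13 NOR N15 = L NOR L = H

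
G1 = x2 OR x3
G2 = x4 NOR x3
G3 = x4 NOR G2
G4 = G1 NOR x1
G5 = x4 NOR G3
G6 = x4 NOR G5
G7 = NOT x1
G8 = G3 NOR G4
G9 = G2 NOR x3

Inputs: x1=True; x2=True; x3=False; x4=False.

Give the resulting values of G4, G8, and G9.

G1 = x2 OR x3 = True OR False = True
G2 = x4 NOR x3 = False NOR False = True
G3 = x4 NOR G2 = False NOR True = False
G4 = G1 NOR x1 = True NOR True = False
G8 = G3 NOR G4 = False NOR False = True
G9 = G2 NOR x3 = True NOR False = False

G4 = False, G8 = True, G9 = False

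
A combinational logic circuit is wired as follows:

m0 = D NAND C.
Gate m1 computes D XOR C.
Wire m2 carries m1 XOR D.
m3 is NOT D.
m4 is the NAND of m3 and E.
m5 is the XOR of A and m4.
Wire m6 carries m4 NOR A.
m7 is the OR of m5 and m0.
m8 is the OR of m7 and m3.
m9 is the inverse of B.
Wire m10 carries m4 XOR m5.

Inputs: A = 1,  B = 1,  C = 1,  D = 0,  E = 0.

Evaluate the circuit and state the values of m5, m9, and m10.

m3 = NOT D = NOT 0 = 1
m4 = m3 NAND E = 1 NAND 0 = 1
m5 = A XOR m4 = 1 XOR 1 = 0
m9 = NOT B = NOT 1 = 0
m10 = m4 XOR m5 = 1 XOR 0 = 1

m5 = 0, m9 = 0, m10 = 1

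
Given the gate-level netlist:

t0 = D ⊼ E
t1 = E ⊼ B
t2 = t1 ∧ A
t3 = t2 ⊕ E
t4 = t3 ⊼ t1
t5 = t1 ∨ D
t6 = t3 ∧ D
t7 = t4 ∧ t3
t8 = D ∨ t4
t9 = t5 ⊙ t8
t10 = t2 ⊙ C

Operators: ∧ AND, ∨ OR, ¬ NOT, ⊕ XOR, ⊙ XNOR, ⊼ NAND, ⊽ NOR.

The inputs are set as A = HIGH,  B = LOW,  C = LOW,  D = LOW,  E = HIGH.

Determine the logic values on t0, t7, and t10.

t0 = HIGH  t7 = LOW  t10 = LOW

t0 = D NAND E = LOW NAND HIGH = HIGH
t1 = E NAND B = HIGH NAND LOW = HIGH
t2 = t1 AND A = HIGH AND HIGH = HIGH
t3 = t2 XOR E = HIGH XOR HIGH = LOW
t4 = t3 NAND t1 = LOW NAND HIGH = HIGH
t7 = t4 AND t3 = HIGH AND LOW = LOW
t10 = t2 XNOR C = HIGH XNOR LOW = LOW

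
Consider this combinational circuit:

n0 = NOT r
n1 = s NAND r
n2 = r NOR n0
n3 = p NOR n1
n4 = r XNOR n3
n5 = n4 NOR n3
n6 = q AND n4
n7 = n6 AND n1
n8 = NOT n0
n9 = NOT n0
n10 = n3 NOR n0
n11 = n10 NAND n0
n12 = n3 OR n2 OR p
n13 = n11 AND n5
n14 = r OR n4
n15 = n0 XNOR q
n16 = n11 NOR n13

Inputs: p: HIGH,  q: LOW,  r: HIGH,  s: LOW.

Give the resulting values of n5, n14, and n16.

n5 = HIGH, n14 = HIGH, n16 = LOW

n0 = NOT r = NOT HIGH = LOW
n1 = s NAND r = LOW NAND HIGH = HIGH
n3 = p NOR n1 = HIGH NOR HIGH = LOW
n4 = r XNOR n3 = HIGH XNOR LOW = LOW
n5 = n4 NOR n3 = LOW NOR LOW = HIGH
n10 = n3 NOR n0 = LOW NOR LOW = HIGH
n11 = n10 NAND n0 = HIGH NAND LOW = HIGH
n13 = n11 AND n5 = HIGH AND HIGH = HIGH
n14 = r OR n4 = HIGH OR LOW = HIGH
n16 = n11 NOR n13 = HIGH NOR HIGH = LOW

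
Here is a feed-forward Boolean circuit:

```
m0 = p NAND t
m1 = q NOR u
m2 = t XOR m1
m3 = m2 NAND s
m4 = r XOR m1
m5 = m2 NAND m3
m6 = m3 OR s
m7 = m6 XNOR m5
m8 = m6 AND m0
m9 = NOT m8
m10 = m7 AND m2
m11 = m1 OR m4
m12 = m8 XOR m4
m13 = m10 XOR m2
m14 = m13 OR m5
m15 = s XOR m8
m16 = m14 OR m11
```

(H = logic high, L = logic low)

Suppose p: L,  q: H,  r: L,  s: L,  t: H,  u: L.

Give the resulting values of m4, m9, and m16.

m0 = p NAND t = L NAND H = H
m1 = q NOR u = H NOR L = L
m2 = t XOR m1 = H XOR L = H
m3 = m2 NAND s = H NAND L = H
m4 = r XOR m1 = L XOR L = L
m5 = m2 NAND m3 = H NAND H = L
m6 = m3 OR s = H OR L = H
m7 = m6 XNOR m5 = H XNOR L = L
m8 = m6 AND m0 = H AND H = H
m9 = NOT m8 = NOT H = L
m10 = m7 AND m2 = L AND H = L
m11 = m1 OR m4 = L OR L = L
m13 = m10 XOR m2 = L XOR H = H
m14 = m13 OR m5 = H OR L = H
m16 = m14 OR m11 = H OR L = H

m4 = L, m9 = L, m16 = H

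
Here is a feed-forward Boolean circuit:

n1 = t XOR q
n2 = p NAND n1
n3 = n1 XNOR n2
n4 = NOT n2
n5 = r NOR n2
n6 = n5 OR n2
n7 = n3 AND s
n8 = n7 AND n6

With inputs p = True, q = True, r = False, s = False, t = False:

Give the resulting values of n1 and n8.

n1 = True, n8 = False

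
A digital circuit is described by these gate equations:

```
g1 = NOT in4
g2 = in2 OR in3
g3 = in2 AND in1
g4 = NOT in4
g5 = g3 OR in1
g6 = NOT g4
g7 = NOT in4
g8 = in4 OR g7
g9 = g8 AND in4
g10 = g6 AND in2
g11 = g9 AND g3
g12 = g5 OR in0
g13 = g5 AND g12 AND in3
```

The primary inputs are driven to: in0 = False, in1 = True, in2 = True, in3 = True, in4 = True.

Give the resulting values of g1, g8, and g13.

g1 = NOT in4 = NOT True = False
g3 = in2 AND in1 = True AND True = True
g5 = g3 OR in1 = True OR True = True
g7 = NOT in4 = NOT True = False
g8 = in4 OR g7 = True OR False = True
g12 = g5 OR in0 = True OR False = True
g13 = g5 AND g12 AND in3 = True AND True AND True = True

g1 = False; g8 = True; g13 = True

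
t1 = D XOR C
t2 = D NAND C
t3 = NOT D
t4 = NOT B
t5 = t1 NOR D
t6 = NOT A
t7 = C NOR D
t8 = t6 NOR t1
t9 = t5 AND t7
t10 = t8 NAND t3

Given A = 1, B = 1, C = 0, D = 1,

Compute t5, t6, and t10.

t5 = 0  t6 = 0  t10 = 1

t1 = D XOR C = 1 XOR 0 = 1
t3 = NOT D = NOT 1 = 0
t5 = t1 NOR D = 1 NOR 1 = 0
t6 = NOT A = NOT 1 = 0
t8 = t6 NOR t1 = 0 NOR 1 = 0
t10 = t8 NAND t3 = 0 NAND 0 = 1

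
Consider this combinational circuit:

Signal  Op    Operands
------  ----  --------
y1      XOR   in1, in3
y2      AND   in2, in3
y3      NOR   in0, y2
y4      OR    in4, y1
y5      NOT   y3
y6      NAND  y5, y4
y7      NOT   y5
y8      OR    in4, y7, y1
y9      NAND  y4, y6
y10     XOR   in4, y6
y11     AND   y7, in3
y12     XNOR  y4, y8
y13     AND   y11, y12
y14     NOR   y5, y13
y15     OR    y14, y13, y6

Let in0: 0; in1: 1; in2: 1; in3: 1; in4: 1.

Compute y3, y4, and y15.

y3 = 0, y4 = 1, y15 = 0

y1 = in1 XOR in3 = 1 XOR 1 = 0
y2 = in2 AND in3 = 1 AND 1 = 1
y3 = in0 NOR y2 = 0 NOR 1 = 0
y4 = in4 OR y1 = 1 OR 0 = 1
y5 = NOT y3 = NOT 0 = 1
y6 = y5 NAND y4 = 1 NAND 1 = 0
y7 = NOT y5 = NOT 1 = 0
y8 = in4 OR y7 OR y1 = 1 OR 0 OR 0 = 1
y11 = y7 AND in3 = 0 AND 1 = 0
y12 = y4 XNOR y8 = 1 XNOR 1 = 1
y13 = y11 AND y12 = 0 AND 1 = 0
y14 = y5 NOR y13 = 1 NOR 0 = 0
y15 = y14 OR y13 OR y6 = 0 OR 0 OR 0 = 0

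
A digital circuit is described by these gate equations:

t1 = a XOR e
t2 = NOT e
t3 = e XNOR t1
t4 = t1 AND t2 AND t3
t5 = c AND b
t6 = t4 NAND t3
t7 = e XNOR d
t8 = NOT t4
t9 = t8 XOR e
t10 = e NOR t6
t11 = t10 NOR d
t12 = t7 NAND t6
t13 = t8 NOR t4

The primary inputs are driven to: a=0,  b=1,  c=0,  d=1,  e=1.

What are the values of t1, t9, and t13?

t1 = 1  t9 = 0  t13 = 0

t1 = a XOR e = 0 XOR 1 = 1
t2 = NOT e = NOT 1 = 0
t3 = e XNOR t1 = 1 XNOR 1 = 1
t4 = t1 AND t2 AND t3 = 1 AND 0 AND 1 = 0
t8 = NOT t4 = NOT 0 = 1
t9 = t8 XOR e = 1 XOR 1 = 0
t13 = t8 NOR t4 = 1 NOR 0 = 0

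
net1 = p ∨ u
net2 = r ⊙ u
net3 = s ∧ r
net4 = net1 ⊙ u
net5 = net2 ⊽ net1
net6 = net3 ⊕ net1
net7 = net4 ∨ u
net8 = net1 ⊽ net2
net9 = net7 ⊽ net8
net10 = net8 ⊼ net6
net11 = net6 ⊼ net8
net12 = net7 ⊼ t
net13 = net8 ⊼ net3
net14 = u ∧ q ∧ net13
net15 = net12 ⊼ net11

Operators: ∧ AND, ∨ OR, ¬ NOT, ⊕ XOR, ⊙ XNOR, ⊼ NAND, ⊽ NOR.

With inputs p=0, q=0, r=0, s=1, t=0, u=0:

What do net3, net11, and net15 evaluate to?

net3 = 0; net11 = 1; net15 = 0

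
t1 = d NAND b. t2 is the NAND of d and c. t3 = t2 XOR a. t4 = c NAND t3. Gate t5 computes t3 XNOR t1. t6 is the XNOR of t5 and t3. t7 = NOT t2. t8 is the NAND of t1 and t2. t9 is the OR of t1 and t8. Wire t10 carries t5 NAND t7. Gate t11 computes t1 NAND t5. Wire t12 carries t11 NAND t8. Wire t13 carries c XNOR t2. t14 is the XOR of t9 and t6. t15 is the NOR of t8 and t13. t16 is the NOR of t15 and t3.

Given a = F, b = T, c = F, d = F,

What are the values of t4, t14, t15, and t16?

t4 = T  t14 = F  t15 = T  t16 = F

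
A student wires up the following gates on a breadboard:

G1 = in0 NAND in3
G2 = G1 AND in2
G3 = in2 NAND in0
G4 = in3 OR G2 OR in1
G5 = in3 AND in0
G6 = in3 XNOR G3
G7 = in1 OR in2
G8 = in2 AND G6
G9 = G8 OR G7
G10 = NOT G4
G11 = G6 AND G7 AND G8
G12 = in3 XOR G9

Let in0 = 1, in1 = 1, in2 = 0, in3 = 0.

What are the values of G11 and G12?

G3 = in2 NAND in0 = 0 NAND 1 = 1
G6 = in3 XNOR G3 = 0 XNOR 1 = 0
G7 = in1 OR in2 = 1 OR 0 = 1
G8 = in2 AND G6 = 0 AND 0 = 0
G9 = G8 OR G7 = 0 OR 1 = 1
G11 = G6 AND G7 AND G8 = 0 AND 1 AND 0 = 0
G12 = in3 XOR G9 = 0 XOR 1 = 1

G11 = 0, G12 = 1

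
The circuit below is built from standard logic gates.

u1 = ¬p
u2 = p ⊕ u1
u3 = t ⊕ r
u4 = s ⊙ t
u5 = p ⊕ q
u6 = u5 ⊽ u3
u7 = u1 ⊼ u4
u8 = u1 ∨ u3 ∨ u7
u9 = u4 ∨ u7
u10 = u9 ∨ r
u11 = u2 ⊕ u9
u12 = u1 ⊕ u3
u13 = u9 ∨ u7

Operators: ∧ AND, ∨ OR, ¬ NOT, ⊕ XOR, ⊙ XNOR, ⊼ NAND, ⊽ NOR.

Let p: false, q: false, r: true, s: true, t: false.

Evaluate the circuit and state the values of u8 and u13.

u8 = true; u13 = true

u1 = NOT p = NOT false = true
u3 = t XOR r = false XOR true = true
u4 = s XNOR t = true XNOR false = false
u7 = u1 NAND u4 = true NAND false = true
u8 = u1 OR u3 OR u7 = true OR true OR true = true
u9 = u4 OR u7 = false OR true = true
u13 = u9 OR u7 = true OR true = true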